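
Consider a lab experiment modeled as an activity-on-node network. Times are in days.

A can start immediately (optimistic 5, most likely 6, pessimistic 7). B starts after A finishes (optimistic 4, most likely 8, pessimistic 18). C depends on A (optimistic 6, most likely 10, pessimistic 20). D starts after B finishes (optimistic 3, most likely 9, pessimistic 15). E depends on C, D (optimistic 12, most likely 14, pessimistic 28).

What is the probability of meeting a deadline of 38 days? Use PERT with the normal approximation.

te_A = (5 + 4·6 + 7)/6 = 36/6 = 6; σ²_A = ((7−5)/6)² = 0.111
te_B = (4 + 4·8 + 18)/6 = 54/6 = 9; σ²_B = ((18−4)/6)² = 5.444
te_C = (6 + 4·10 + 20)/6 = 66/6 = 11; σ²_C = ((20−6)/6)² = 5.444
te_D = (3 + 4·9 + 15)/6 = 54/6 = 9; σ²_D = ((15−3)/6)² = 4.000
te_E = (12 + 4·14 + 28)/6 = 96/6 = 16; σ²_E = ((28−12)/6)² = 7.111

Forward pass:
ES_A = 0; EF_A = 6
ES_B = 6; EF_B = 6+9 = 15
ES_C = 6; EF_C = 6+11 = 17
ES_D = 15; EF_D = 15+9 = 24
ES_E = max(EF_C=17, EF_D=24) = 24; EF_E = 24+16 = 40
Expected project duration μ = 40 days. Critical path: A → B → D → E.

Variance along critical path = 0.111 + 5.444 + 4.000 + 7.111 = 16.667; σ = √16.667 = 4.082 days.
Z = (38 − 40) / 4.082 = -0.490
P(T ≤ 38) = Φ(-0.490) ≈ 0.312

0.312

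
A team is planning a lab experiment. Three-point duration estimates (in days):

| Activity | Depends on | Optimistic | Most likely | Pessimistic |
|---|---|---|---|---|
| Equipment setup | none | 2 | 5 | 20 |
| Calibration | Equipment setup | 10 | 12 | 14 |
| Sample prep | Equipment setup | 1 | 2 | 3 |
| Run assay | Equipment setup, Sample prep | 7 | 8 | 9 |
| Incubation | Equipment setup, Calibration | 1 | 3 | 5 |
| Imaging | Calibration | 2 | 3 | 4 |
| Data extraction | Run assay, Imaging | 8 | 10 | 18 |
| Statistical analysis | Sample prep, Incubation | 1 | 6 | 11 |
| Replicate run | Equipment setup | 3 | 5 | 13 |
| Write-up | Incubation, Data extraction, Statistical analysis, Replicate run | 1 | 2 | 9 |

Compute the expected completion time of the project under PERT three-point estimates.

te_Equipment setup = (2 + 4·5 + 20)/6 = 42/6 = 7
te_Calibration = (10 + 4·12 + 14)/6 = 72/6 = 12
te_Sample prep = (1 + 4·2 + 3)/6 = 12/6 = 2
te_Run assay = (7 + 4·8 + 9)/6 = 48/6 = 8
te_Incubation = (1 + 4·3 + 5)/6 = 18/6 = 3
te_Imaging = (2 + 4·3 + 4)/6 = 18/6 = 3
te_Data extraction = (8 + 4·10 + 18)/6 = 66/6 = 11
te_Statistical analysis = (1 + 4·6 + 11)/6 = 36/6 = 6
te_Replicate run = (3 + 4·5 + 13)/6 = 36/6 = 6
te_Write-up = (1 + 4·2 + 9)/6 = 18/6 = 3

Forward pass:
ES_Equipment setup = 0; EF_Equipment setup = 7
ES_Calibration = 7; EF_Calibration = 7+12 = 19
ES_Sample prep = 7; EF_Sample prep = 7+2 = 9
ES_Run assay = max(EF_Equipment setup=7, EF_Sample prep=9) = 9; EF_Run assay = 9+8 = 17
ES_Incubation = max(EF_Equipment setup=7, EF_Calibration=19) = 19; EF_Incubation = 19+3 = 22
ES_Imaging = 19; EF_Imaging = 19+3 = 22
ES_Data extraction = max(EF_Run assay=17, EF_Imaging=22) = 22; EF_Data extraction = 22+11 = 33
ES_Statistical analysis = max(EF_Sample prep=9, EF_Incubation=22) = 22; EF_Statistical analysis = 22+6 = 28
ES_Replicate run = 7; EF_Replicate run = 7+6 = 13
ES_Write-up = max(EF_Incubation=22, EF_Data extraction=33, EF_Statistical analysis=28, EF_Replicate run=13) = 33; EF_Write-up = 33+3 = 36
Expected project duration μ = 36 days. Critical path: Equipment setup → Calibration → Imaging → Data extraction → Write-up.

36 days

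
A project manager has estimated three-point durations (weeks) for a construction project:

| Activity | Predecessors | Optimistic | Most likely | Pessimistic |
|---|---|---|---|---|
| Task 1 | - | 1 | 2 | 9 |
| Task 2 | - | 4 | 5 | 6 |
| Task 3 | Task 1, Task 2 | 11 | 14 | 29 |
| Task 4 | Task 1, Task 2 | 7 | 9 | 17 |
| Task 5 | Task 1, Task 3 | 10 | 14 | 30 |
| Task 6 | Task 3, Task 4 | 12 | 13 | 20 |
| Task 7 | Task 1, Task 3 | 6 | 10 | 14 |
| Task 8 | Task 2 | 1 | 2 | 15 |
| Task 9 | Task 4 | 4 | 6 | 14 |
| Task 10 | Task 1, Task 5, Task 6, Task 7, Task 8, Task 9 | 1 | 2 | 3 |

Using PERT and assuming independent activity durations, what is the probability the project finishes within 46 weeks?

0.940

te_Task 1 = (1 + 4·2 + 9)/6 = 18/6 = 3; σ²_Task 1 = ((9−1)/6)² = 1.778
te_Task 2 = (4 + 4·5 + 6)/6 = 30/6 = 5; σ²_Task 2 = ((6−4)/6)² = 0.111
te_Task 3 = (11 + 4·14 + 29)/6 = 96/6 = 16; σ²_Task 3 = ((29−11)/6)² = 9.000
te_Task 4 = (7 + 4·9 + 17)/6 = 60/6 = 10; σ²_Task 4 = ((17−7)/6)² = 2.778
te_Task 5 = (10 + 4·14 + 30)/6 = 96/6 = 16; σ²_Task 5 = ((30−10)/6)² = 11.111
te_Task 6 = (12 + 4·13 + 20)/6 = 84/6 = 14; σ²_Task 6 = ((20−12)/6)² = 1.778
te_Task 7 = (6 + 4·10 + 14)/6 = 60/6 = 10; σ²_Task 7 = ((14−6)/6)² = 1.778
te_Task 8 = (1 + 4·2 + 15)/6 = 24/6 = 4; σ²_Task 8 = ((15−1)/6)² = 5.444
te_Task 9 = (4 + 4·6 + 14)/6 = 42/6 = 7; σ²_Task 9 = ((14−4)/6)² = 2.778
te_Task 10 = (1 + 4·2 + 3)/6 = 12/6 = 2; σ²_Task 10 = ((3−1)/6)² = 0.111

Forward pass:
ES_Task 1 = 0; EF_Task 1 = 3
ES_Task 2 = 0; EF_Task 2 = 5
ES_Task 3 = max(EF_Task 1=3, EF_Task 2=5) = 5; EF_Task 3 = 5+16 = 21
ES_Task 4 = max(EF_Task 1=3, EF_Task 2=5) = 5; EF_Task 4 = 5+10 = 15
ES_Task 5 = max(EF_Task 1=3, EF_Task 3=21) = 21; EF_Task 5 = 21+16 = 37
ES_Task 6 = max(EF_Task 3=21, EF_Task 4=15) = 21; EF_Task 6 = 21+14 = 35
ES_Task 7 = max(EF_Task 1=3, EF_Task 3=21) = 21; EF_Task 7 = 21+10 = 31
ES_Task 8 = 5; EF_Task 8 = 5+4 = 9
ES_Task 9 = 15; EF_Task 9 = 15+7 = 22
ES_Task 10 = max(EF_Task 1=3, EF_Task 5=37, EF_Task 6=35, EF_Task 7=31, EF_Task 8=9, EF_Task 9=22) = 37; EF_Task 10 = 37+2 = 39
Expected project duration μ = 39 weeks. Critical path: Task 2 → Task 3 → Task 5 → Task 10.

Variance along critical path = 0.111 + 9.000 + 11.111 + 0.111 = 20.333; σ = √20.333 = 4.509 weeks.
Z = (46 − 39) / 4.509 = 1.552
P(T ≤ 46) = Φ(1.552) ≈ 0.940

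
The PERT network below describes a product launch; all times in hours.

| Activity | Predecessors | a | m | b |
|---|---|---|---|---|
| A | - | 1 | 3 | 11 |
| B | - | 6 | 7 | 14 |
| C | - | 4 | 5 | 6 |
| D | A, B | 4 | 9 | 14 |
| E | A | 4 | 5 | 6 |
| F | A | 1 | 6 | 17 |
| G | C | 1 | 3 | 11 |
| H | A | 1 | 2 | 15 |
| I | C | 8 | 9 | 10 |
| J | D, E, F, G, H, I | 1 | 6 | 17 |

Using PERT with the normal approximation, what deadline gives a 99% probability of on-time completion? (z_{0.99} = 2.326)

te_A = (1 + 4·3 + 11)/6 = 24/6 = 4; σ²_A = ((11−1)/6)² = 2.778
te_B = (6 + 4·7 + 14)/6 = 48/6 = 8; σ²_B = ((14−6)/6)² = 1.778
te_C = (4 + 4·5 + 6)/6 = 30/6 = 5; σ²_C = ((6−4)/6)² = 0.111
te_D = (4 + 4·9 + 14)/6 = 54/6 = 9; σ²_D = ((14−4)/6)² = 2.778
te_E = (4 + 4·5 + 6)/6 = 30/6 = 5; σ²_E = ((6−4)/6)² = 0.111
te_F = (1 + 4·6 + 17)/6 = 42/6 = 7; σ²_F = ((17−1)/6)² = 7.111
te_G = (1 + 4·3 + 11)/6 = 24/6 = 4; σ²_G = ((11−1)/6)² = 2.778
te_H = (1 + 4·2 + 15)/6 = 24/6 = 4; σ²_H = ((15−1)/6)² = 5.444
te_I = (8 + 4·9 + 10)/6 = 54/6 = 9; σ²_I = ((10−8)/6)² = 0.111
te_J = (1 + 4·6 + 17)/6 = 42/6 = 7; σ²_J = ((17−1)/6)² = 7.111

Forward pass:
ES_A = 0; EF_A = 4
ES_B = 0; EF_B = 8
ES_C = 0; EF_C = 5
ES_D = max(EF_A=4, EF_B=8) = 8; EF_D = 8+9 = 17
ES_E = 4; EF_E = 4+5 = 9
ES_F = 4; EF_F = 4+7 = 11
ES_G = 5; EF_G = 5+4 = 9
ES_H = 4; EF_H = 4+4 = 8
ES_I = 5; EF_I = 5+9 = 14
ES_J = max(EF_D=17, EF_E=9, EF_F=11, EF_G=9, EF_H=8, EF_I=14) = 17; EF_J = 17+7 = 24
Expected project duration μ = 24 hours. Critical path: B → D → J.

Variance along critical path = 1.778 + 2.778 + 7.111 = 11.667; σ = 3.416 hours.
D = μ + z·σ = 24 + 2.326·3.416 = 31.9 hours

31.9 hours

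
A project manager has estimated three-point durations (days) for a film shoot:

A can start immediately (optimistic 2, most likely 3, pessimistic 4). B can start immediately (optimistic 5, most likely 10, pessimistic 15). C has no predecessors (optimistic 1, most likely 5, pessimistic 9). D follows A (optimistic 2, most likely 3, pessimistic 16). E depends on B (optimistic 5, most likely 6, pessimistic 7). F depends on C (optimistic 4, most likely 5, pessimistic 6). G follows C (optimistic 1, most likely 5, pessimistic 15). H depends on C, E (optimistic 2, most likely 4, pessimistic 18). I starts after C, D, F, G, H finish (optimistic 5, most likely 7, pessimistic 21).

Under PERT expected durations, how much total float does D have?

te_A = (2 + 4·3 + 4)/6 = 18/6 = 3
te_B = (5 + 4·10 + 15)/6 = 60/6 = 10
te_C = (1 + 4·5 + 9)/6 = 30/6 = 5
te_D = (2 + 4·3 + 16)/6 = 30/6 = 5
te_E = (5 + 4·6 + 7)/6 = 36/6 = 6
te_F = (4 + 4·5 + 6)/6 = 30/6 = 5
te_G = (1 + 4·5 + 15)/6 = 36/6 = 6
te_H = (2 + 4·4 + 18)/6 = 36/6 = 6
te_I = (5 + 4·7 + 21)/6 = 54/6 = 9

Forward pass:
ES_A = 0; EF_A = 3
ES_B = 0; EF_B = 10
ES_C = 0; EF_C = 5
ES_D = 3; EF_D = 3+5 = 8
ES_E = 10; EF_E = 10+6 = 16
ES_F = 5; EF_F = 5+5 = 10
ES_G = 5; EF_G = 5+6 = 11
ES_H = max(EF_C=5, EF_E=16) = 16; EF_H = 16+6 = 22
ES_I = max(EF_C=5, EF_D=8, EF_F=10, EF_G=11, EF_H=22) = 22; EF_I = 22+9 = 31
Expected project duration μ = 31 days. Critical path: B → E → H → I.

Backward pass:
LF_I = 31; LS_I = 31−9 = 22
LF_H = LS_I = 22; LS_H = 22−6 = 16
LF_G = LS_I = 22; LS_G = 22−6 = 16
LF_F = LS_I = 22; LS_F = 22−5 = 17
LF_E = LS_H = 16; LS_E = 16−6 = 10
LF_D = LS_I = 22; LS_D = 22−5 = 17
LF_C = min(LS_F=17, LS_G=16, LS_H=16, LS_I=22) = 16; LS_C = 16−5 = 11
LF_B = LS_E = 10; LS_B = 10−10 = 0
LF_A = LS_D = 17; LS_A = 17−3 = 14
Slack_D = LS_D − ES_D = 17 − 3 = 14

14 days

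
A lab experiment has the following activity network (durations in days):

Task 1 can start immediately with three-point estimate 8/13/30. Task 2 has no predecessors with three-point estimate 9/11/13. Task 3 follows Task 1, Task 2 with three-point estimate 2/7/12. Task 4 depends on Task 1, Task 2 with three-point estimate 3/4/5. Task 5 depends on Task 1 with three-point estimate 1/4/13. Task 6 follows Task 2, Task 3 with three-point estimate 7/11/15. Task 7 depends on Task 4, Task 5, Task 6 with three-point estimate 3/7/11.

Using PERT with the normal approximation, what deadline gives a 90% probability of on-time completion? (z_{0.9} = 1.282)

te_Task 1 = (8 + 4·13 + 30)/6 = 90/6 = 15; σ²_Task 1 = ((30−8)/6)² = 13.444
te_Task 2 = (9 + 4·11 + 13)/6 = 66/6 = 11; σ²_Task 2 = ((13−9)/6)² = 0.444
te_Task 3 = (2 + 4·7 + 12)/6 = 42/6 = 7; σ²_Task 3 = ((12−2)/6)² = 2.778
te_Task 4 = (3 + 4·4 + 5)/6 = 24/6 = 4; σ²_Task 4 = ((5−3)/6)² = 0.111
te_Task 5 = (1 + 4·4 + 13)/6 = 30/6 = 5; σ²_Task 5 = ((13−1)/6)² = 4.000
te_Task 6 = (7 + 4·11 + 15)/6 = 66/6 = 11; σ²_Task 6 = ((15−7)/6)² = 1.778
te_Task 7 = (3 + 4·7 + 11)/6 = 42/6 = 7; σ²_Task 7 = ((11−3)/6)² = 1.778

Forward pass:
ES_Task 1 = 0; EF_Task 1 = 15
ES_Task 2 = 0; EF_Task 2 = 11
ES_Task 3 = max(EF_Task 1=15, EF_Task 2=11) = 15; EF_Task 3 = 15+7 = 22
ES_Task 4 = max(EF_Task 1=15, EF_Task 2=11) = 15; EF_Task 4 = 15+4 = 19
ES_Task 5 = 15; EF_Task 5 = 15+5 = 20
ES_Task 6 = max(EF_Task 2=11, EF_Task 3=22) = 22; EF_Task 6 = 22+11 = 33
ES_Task 7 = max(EF_Task 4=19, EF_Task 5=20, EF_Task 6=33) = 33; EF_Task 7 = 33+7 = 40
Expected project duration μ = 40 days. Critical path: Task 1 → Task 3 → Task 6 → Task 7.

Variance along critical path = 13.444 + 2.778 + 1.778 + 1.778 = 19.778; σ = 4.447 days.
D = μ + z·σ = 40 + 1.282·4.447 = 45.7 days

45.7 days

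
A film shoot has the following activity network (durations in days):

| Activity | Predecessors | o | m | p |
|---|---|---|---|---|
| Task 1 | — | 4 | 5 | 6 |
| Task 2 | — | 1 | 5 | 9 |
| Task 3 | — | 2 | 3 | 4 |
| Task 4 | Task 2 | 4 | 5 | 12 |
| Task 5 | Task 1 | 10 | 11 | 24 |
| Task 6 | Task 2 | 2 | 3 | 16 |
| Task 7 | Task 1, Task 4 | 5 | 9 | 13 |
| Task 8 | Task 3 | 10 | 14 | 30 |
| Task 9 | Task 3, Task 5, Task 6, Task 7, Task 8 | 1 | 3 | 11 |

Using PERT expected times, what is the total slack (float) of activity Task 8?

te_Task 1 = (4 + 4·5 + 6)/6 = 30/6 = 5
te_Task 2 = (1 + 4·5 + 9)/6 = 30/6 = 5
te_Task 3 = (2 + 4·3 + 4)/6 = 18/6 = 3
te_Task 4 = (4 + 4·5 + 12)/6 = 36/6 = 6
te_Task 5 = (10 + 4·11 + 24)/6 = 78/6 = 13
te_Task 6 = (2 + 4·3 + 16)/6 = 30/6 = 5
te_Task 7 = (5 + 4·9 + 13)/6 = 54/6 = 9
te_Task 8 = (10 + 4·14 + 30)/6 = 96/6 = 16
te_Task 9 = (1 + 4·3 + 11)/6 = 24/6 = 4

Forward pass:
ES_Task 1 = 0; EF_Task 1 = 5
ES_Task 2 = 0; EF_Task 2 = 5
ES_Task 3 = 0; EF_Task 3 = 3
ES_Task 4 = 5; EF_Task 4 = 5+6 = 11
ES_Task 5 = 5; EF_Task 5 = 5+13 = 18
ES_Task 6 = 5; EF_Task 6 = 5+5 = 10
ES_Task 7 = max(EF_Task 1=5, EF_Task 4=11) = 11; EF_Task 7 = 11+9 = 20
ES_Task 8 = 3; EF_Task 8 = 3+16 = 19
ES_Task 9 = max(EF_Task 3=3, EF_Task 5=18, EF_Task 6=10, EF_Task 7=20, EF_Task 8=19) = 20; EF_Task 9 = 20+4 = 24
Expected project duration μ = 24 days. Critical path: Task 2 → Task 4 → Task 7 → Task 9.

Backward pass:
LF_Task 9 = 24; LS_Task 9 = 24−4 = 20
LF_Task 8 = LS_Task 9 = 20; LS_Task 8 = 20−16 = 4
LF_Task 7 = LS_Task 9 = 20; LS_Task 7 = 20−9 = 11
LF_Task 6 = LS_Task 9 = 20; LS_Task 6 = 20−5 = 15
LF_Task 5 = LS_Task 9 = 20; LS_Task 5 = 20−13 = 7
LF_Task 4 = LS_Task 7 = 11; LS_Task 4 = 11−6 = 5
LF_Task 3 = min(LS_Task 8=4, LS_Task 9=20) = 4; LS_Task 3 = 4−3 = 1
LF_Task 2 = min(LS_Task 4=5, LS_Task 6=15) = 5; LS_Task 2 = 5−5 = 0
LF_Task 1 = min(LS_Task 5=7, LS_Task 7=11) = 7; LS_Task 1 = 7−5 = 2
Slack_Task 8 = LS_Task 8 − ES_Task 8 = 4 − 3 = 1

1 days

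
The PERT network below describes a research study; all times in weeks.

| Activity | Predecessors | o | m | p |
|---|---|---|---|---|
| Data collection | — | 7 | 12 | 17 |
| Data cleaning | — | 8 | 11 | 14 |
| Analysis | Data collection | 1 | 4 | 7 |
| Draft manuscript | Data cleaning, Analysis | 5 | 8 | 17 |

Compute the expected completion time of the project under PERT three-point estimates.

te_Data collection = (7 + 4·12 + 17)/6 = 72/6 = 12
te_Data cleaning = (8 + 4·11 + 14)/6 = 66/6 = 11
te_Analysis = (1 + 4·4 + 7)/6 = 24/6 = 4
te_Draft manuscript = (5 + 4·8 + 17)/6 = 54/6 = 9

Forward pass:
ES_Data collection = 0; EF_Data collection = 12
ES_Data cleaning = 0; EF_Data cleaning = 11
ES_Analysis = 12; EF_Analysis = 12+4 = 16
ES_Draft manuscript = max(EF_Data cleaning=11, EF_Analysis=16) = 16; EF_Draft manuscript = 16+9 = 25
Expected project duration μ = 25 weeks. Critical path: Data collection → Analysis → Draft manuscript.

25 weeks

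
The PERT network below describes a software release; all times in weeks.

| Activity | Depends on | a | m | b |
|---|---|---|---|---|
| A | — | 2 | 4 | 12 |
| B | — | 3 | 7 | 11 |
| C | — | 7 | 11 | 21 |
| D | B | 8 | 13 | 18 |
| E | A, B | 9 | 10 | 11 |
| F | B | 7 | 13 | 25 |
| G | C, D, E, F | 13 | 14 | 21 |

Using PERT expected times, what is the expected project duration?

te_A = (2 + 4·4 + 12)/6 = 30/6 = 5
te_B = (3 + 4·7 + 11)/6 = 42/6 = 7
te_C = (7 + 4·11 + 21)/6 = 72/6 = 12
te_D = (8 + 4·13 + 18)/6 = 78/6 = 13
te_E = (9 + 4·10 + 11)/6 = 60/6 = 10
te_F = (7 + 4·13 + 25)/6 = 84/6 = 14
te_G = (13 + 4·14 + 21)/6 = 90/6 = 15

Forward pass:
ES_A = 0; EF_A = 5
ES_B = 0; EF_B = 7
ES_C = 0; EF_C = 12
ES_D = 7; EF_D = 7+13 = 20
ES_E = max(EF_A=5, EF_B=7) = 7; EF_E = 7+10 = 17
ES_F = 7; EF_F = 7+14 = 21
ES_G = max(EF_C=12, EF_D=20, EF_E=17, EF_F=21) = 21; EF_G = 21+15 = 36
Expected project duration μ = 36 weeks. Critical path: B → F → G.

36 weeks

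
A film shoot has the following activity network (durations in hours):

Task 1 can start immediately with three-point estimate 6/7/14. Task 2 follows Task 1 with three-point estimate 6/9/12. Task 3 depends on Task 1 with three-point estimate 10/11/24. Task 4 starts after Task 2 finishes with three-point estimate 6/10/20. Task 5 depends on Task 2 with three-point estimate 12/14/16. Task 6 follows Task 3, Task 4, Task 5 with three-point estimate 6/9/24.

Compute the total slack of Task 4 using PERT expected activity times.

3 hours

te_Task 1 = (6 + 4·7 + 14)/6 = 48/6 = 8
te_Task 2 = (6 + 4·9 + 12)/6 = 54/6 = 9
te_Task 3 = (10 + 4·11 + 24)/6 = 78/6 = 13
te_Task 4 = (6 + 4·10 + 20)/6 = 66/6 = 11
te_Task 5 = (12 + 4·14 + 16)/6 = 84/6 = 14
te_Task 6 = (6 + 4·9 + 24)/6 = 66/6 = 11

Forward pass:
ES_Task 1 = 0; EF_Task 1 = 8
ES_Task 2 = 8; EF_Task 2 = 8+9 = 17
ES_Task 3 = 8; EF_Task 3 = 8+13 = 21
ES_Task 4 = 17; EF_Task 4 = 17+11 = 28
ES_Task 5 = 17; EF_Task 5 = 17+14 = 31
ES_Task 6 = max(EF_Task 3=21, EF_Task 4=28, EF_Task 5=31) = 31; EF_Task 6 = 31+11 = 42
Expected project duration μ = 42 hours. Critical path: Task 1 → Task 2 → Task 5 → Task 6.

Backward pass:
LF_Task 6 = 42; LS_Task 6 = 42−11 = 31
LF_Task 5 = LS_Task 6 = 31; LS_Task 5 = 31−14 = 17
LF_Task 4 = LS_Task 6 = 31; LS_Task 4 = 31−11 = 20
LF_Task 3 = LS_Task 6 = 31; LS_Task 3 = 31−13 = 18
LF_Task 2 = min(LS_Task 4=20, LS_Task 5=17) = 17; LS_Task 2 = 17−9 = 8
LF_Task 1 = min(LS_Task 2=8, LS_Task 3=18) = 8; LS_Task 1 = 8−8 = 0
Slack_Task 4 = LS_Task 4 − ES_Task 4 = 20 − 17 = 3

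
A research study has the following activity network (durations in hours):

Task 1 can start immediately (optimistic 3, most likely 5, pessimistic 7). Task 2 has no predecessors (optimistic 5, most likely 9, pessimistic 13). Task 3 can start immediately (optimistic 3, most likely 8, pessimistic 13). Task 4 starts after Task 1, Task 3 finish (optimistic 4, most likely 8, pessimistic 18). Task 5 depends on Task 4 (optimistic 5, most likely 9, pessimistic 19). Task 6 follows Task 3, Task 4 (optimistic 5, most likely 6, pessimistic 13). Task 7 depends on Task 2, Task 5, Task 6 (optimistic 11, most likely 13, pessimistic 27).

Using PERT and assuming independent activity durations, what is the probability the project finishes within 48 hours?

te_Task 1 = (3 + 4·5 + 7)/6 = 30/6 = 5; σ²_Task 1 = ((7−3)/6)² = 0.444
te_Task 2 = (5 + 4·9 + 13)/6 = 54/6 = 9; σ²_Task 2 = ((13−5)/6)² = 1.778
te_Task 3 = (3 + 4·8 + 13)/6 = 48/6 = 8; σ²_Task 3 = ((13−3)/6)² = 2.778
te_Task 4 = (4 + 4·8 + 18)/6 = 54/6 = 9; σ²_Task 4 = ((18−4)/6)² = 5.444
te_Task 5 = (5 + 4·9 + 19)/6 = 60/6 = 10; σ²_Task 5 = ((19−5)/6)² = 5.444
te_Task 6 = (5 + 4·6 + 13)/6 = 42/6 = 7; σ²_Task 6 = ((13−5)/6)² = 1.778
te_Task 7 = (11 + 4·13 + 27)/6 = 90/6 = 15; σ²_Task 7 = ((27−11)/6)² = 7.111

Forward pass:
ES_Task 1 = 0; EF_Task 1 = 5
ES_Task 2 = 0; EF_Task 2 = 9
ES_Task 3 = 0; EF_Task 3 = 8
ES_Task 4 = max(EF_Task 1=5, EF_Task 3=8) = 8; EF_Task 4 = 8+9 = 17
ES_Task 5 = 17; EF_Task 5 = 17+10 = 27
ES_Task 6 = max(EF_Task 3=8, EF_Task 4=17) = 17; EF_Task 6 = 17+7 = 24
ES_Task 7 = max(EF_Task 2=9, EF_Task 5=27, EF_Task 6=24) = 27; EF_Task 7 = 27+15 = 42
Expected project duration μ = 42 hours. Critical path: Task 3 → Task 4 → Task 5 → Task 7.

Variance along critical path = 2.778 + 5.444 + 5.444 + 7.111 = 20.778; σ = √20.778 = 4.558 hours.
Z = (48 − 42) / 4.558 = 1.316
P(T ≤ 48) = Φ(1.316) ≈ 0.906

0.906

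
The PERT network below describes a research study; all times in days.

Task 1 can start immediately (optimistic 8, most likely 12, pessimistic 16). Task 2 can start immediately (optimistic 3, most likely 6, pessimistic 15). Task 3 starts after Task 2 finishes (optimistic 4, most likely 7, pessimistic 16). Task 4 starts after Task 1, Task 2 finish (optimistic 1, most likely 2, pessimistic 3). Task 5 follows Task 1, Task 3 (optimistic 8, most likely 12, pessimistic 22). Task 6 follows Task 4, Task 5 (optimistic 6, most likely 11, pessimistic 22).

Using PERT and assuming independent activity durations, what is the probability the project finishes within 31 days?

0.024

te_Task 1 = (8 + 4·12 + 16)/6 = 72/6 = 12; σ²_Task 1 = ((16−8)/6)² = 1.778
te_Task 2 = (3 + 4·6 + 15)/6 = 42/6 = 7; σ²_Task 2 = ((15−3)/6)² = 4.000
te_Task 3 = (4 + 4·7 + 16)/6 = 48/6 = 8; σ²_Task 3 = ((16−4)/6)² = 4.000
te_Task 4 = (1 + 4·2 + 3)/6 = 12/6 = 2; σ²_Task 4 = ((3−1)/6)² = 0.111
te_Task 5 = (8 + 4·12 + 22)/6 = 78/6 = 13; σ²_Task 5 = ((22−8)/6)² = 5.444
te_Task 6 = (6 + 4·11 + 22)/6 = 72/6 = 12; σ²_Task 6 = ((22−6)/6)² = 7.111

Forward pass:
ES_Task 1 = 0; EF_Task 1 = 12
ES_Task 2 = 0; EF_Task 2 = 7
ES_Task 3 = 7; EF_Task 3 = 7+8 = 15
ES_Task 4 = max(EF_Task 1=12, EF_Task 2=7) = 12; EF_Task 4 = 12+2 = 14
ES_Task 5 = max(EF_Task 1=12, EF_Task 3=15) = 15; EF_Task 5 = 15+13 = 28
ES_Task 6 = max(EF_Task 4=14, EF_Task 5=28) = 28; EF_Task 6 = 28+12 = 40
Expected project duration μ = 40 days. Critical path: Task 2 → Task 3 → Task 5 → Task 6.

Variance along critical path = 4.000 + 4.000 + 5.444 + 7.111 = 20.556; σ = √20.556 = 4.534 days.
Z = (31 − 40) / 4.534 = -1.985
P(T ≤ 31) = Φ(-1.985) ≈ 0.024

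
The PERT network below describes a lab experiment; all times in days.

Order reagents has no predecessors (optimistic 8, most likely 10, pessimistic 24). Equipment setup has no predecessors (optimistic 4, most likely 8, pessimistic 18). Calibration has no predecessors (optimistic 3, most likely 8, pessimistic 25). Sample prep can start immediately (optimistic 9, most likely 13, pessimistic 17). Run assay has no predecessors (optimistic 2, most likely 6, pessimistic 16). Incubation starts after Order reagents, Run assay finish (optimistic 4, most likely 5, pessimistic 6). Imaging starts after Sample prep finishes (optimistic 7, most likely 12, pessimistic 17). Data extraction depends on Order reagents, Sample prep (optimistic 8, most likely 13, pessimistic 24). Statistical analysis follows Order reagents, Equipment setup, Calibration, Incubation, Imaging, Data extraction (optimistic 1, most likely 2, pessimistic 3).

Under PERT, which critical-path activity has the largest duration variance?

Data extraction

te_Order reagents = (8 + 4·10 + 24)/6 = 72/6 = 12; σ²_Order reagents = ((24−8)/6)² = 7.111
te_Equipment setup = (4 + 4·8 + 18)/6 = 54/6 = 9; σ²_Equipment setup = ((18−4)/6)² = 5.444
te_Calibration = (3 + 4·8 + 25)/6 = 60/6 = 10; σ²_Calibration = ((25−3)/6)² = 13.444
te_Sample prep = (9 + 4·13 + 17)/6 = 78/6 = 13; σ²_Sample prep = ((17−9)/6)² = 1.778
te_Run assay = (2 + 4·6 + 16)/6 = 42/6 = 7; σ²_Run assay = ((16−2)/6)² = 5.444
te_Incubation = (4 + 4·5 + 6)/6 = 30/6 = 5; σ²_Incubation = ((6−4)/6)² = 0.111
te_Imaging = (7 + 4·12 + 17)/6 = 72/6 = 12; σ²_Imaging = ((17−7)/6)² = 2.778
te_Data extraction = (8 + 4·13 + 24)/6 = 84/6 = 14; σ²_Data extraction = ((24−8)/6)² = 7.111
te_Statistical analysis = (1 + 4·2 + 3)/6 = 12/6 = 2; σ²_Statistical analysis = ((3−1)/6)² = 0.111

Forward pass:
ES_Order reagents = 0; EF_Order reagents = 12
ES_Equipment setup = 0; EF_Equipment setup = 9
ES_Calibration = 0; EF_Calibration = 10
ES_Sample prep = 0; EF_Sample prep = 13
ES_Run assay = 0; EF_Run assay = 7
ES_Incubation = max(EF_Order reagents=12, EF_Run assay=7) = 12; EF_Incubation = 12+5 = 17
ES_Imaging = 13; EF_Imaging = 13+12 = 25
ES_Data extraction = max(EF_Order reagents=12, EF_Sample prep=13) = 13; EF_Data extraction = 13+14 = 27
ES_Statistical analysis = max(EF_Order reagents=12, EF_Equipment setup=9, EF_Calibration=10, EF_Incubation=17, EF_Imaging=25, EF_Data extraction=27) = 27; EF_Statistical analysis = 27+2 = 29
Expected project duration μ = 29 days. Critical path: Sample prep → Data extraction → Statistical analysis.

Variances on critical path: σ²_Sample prep=1.778, σ²_Data extraction=7.111, σ²_Statistical analysis=0.111.
Largest is σ²_Data extraction = 7.111.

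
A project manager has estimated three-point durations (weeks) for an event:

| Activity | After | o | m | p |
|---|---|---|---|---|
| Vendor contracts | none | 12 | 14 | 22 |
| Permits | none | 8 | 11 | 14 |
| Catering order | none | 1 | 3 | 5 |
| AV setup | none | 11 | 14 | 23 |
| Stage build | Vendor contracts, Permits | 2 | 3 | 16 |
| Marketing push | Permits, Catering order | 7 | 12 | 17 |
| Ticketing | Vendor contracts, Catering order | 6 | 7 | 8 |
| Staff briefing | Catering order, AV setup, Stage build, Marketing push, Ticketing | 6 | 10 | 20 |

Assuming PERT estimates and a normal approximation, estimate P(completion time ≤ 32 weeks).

0.255

te_Vendor contracts = (12 + 4·14 + 22)/6 = 90/6 = 15; σ²_Vendor contracts = ((22−12)/6)² = 2.778
te_Permits = (8 + 4·11 + 14)/6 = 66/6 = 11; σ²_Permits = ((14−8)/6)² = 1.000
te_Catering order = (1 + 4·3 + 5)/6 = 18/6 = 3; σ²_Catering order = ((5−1)/6)² = 0.444
te_AV setup = (11 + 4·14 + 23)/6 = 90/6 = 15; σ²_AV setup = ((23−11)/6)² = 4.000
te_Stage build = (2 + 4·3 + 16)/6 = 30/6 = 5; σ²_Stage build = ((16−2)/6)² = 5.444
te_Marketing push = (7 + 4·12 + 17)/6 = 72/6 = 12; σ²_Marketing push = ((17−7)/6)² = 2.778
te_Ticketing = (6 + 4·7 + 8)/6 = 42/6 = 7; σ²_Ticketing = ((8−6)/6)² = 0.111
te_Staff briefing = (6 + 4·10 + 20)/6 = 66/6 = 11; σ²_Staff briefing = ((20−6)/6)² = 5.444

Forward pass:
ES_Vendor contracts = 0; EF_Vendor contracts = 15
ES_Permits = 0; EF_Permits = 11
ES_Catering order = 0; EF_Catering order = 3
ES_AV setup = 0; EF_AV setup = 15
ES_Stage build = max(EF_Vendor contracts=15, EF_Permits=11) = 15; EF_Stage build = 15+5 = 20
ES_Marketing push = max(EF_Permits=11, EF_Catering order=3) = 11; EF_Marketing push = 11+12 = 23
ES_Ticketing = max(EF_Vendor contracts=15, EF_Catering order=3) = 15; EF_Ticketing = 15+7 = 22
ES_Staff briefing = max(EF_Catering order=3, EF_AV setup=15, EF_Stage build=20, EF_Marketing push=23, EF_Ticketing=22) = 23; EF_Staff briefing = 23+11 = 34
Expected project duration μ = 34 weeks. Critical path: Permits → Marketing push → Staff briefing.

Variance along critical path = 1.000 + 2.778 + 5.444 = 9.222; σ = √9.222 = 3.037 weeks.
Z = (32 − 34) / 3.037 = -0.659
P(T ≤ 32) = Φ(-0.659) ≈ 0.255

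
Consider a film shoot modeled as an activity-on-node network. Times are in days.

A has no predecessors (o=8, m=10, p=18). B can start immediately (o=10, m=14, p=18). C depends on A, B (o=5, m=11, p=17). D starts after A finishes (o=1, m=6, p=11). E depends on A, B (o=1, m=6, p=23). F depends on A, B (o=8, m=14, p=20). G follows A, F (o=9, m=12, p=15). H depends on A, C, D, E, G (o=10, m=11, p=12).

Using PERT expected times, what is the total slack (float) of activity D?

23 days

te_A = (8 + 4·10 + 18)/6 = 66/6 = 11
te_B = (10 + 4·14 + 18)/6 = 84/6 = 14
te_C = (5 + 4·11 + 17)/6 = 66/6 = 11
te_D = (1 + 4·6 + 11)/6 = 36/6 = 6
te_E = (1 + 4·6 + 23)/6 = 48/6 = 8
te_F = (8 + 4·14 + 20)/6 = 84/6 = 14
te_G = (9 + 4·12 + 15)/6 = 72/6 = 12
te_H = (10 + 4·11 + 12)/6 = 66/6 = 11

Forward pass:
ES_A = 0; EF_A = 11
ES_B = 0; EF_B = 14
ES_C = max(EF_A=11, EF_B=14) = 14; EF_C = 14+11 = 25
ES_D = 11; EF_D = 11+6 = 17
ES_E = max(EF_A=11, EF_B=14) = 14; EF_E = 14+8 = 22
ES_F = max(EF_A=11, EF_B=14) = 14; EF_F = 14+14 = 28
ES_G = max(EF_A=11, EF_F=28) = 28; EF_G = 28+12 = 40
ES_H = max(EF_A=11, EF_C=25, EF_D=17, EF_E=22, EF_G=40) = 40; EF_H = 40+11 = 51
Expected project duration μ = 51 days. Critical path: B → F → G → H.

Backward pass:
LF_H = 51; LS_H = 51−11 = 40
LF_G = LS_H = 40; LS_G = 40−12 = 28
LF_F = LS_G = 28; LS_F = 28−14 = 14
LF_E = LS_H = 40; LS_E = 40−8 = 32
LF_D = LS_H = 40; LS_D = 40−6 = 34
LF_C = LS_H = 40; LS_C = 40−11 = 29
LF_B = min(LS_C=29, LS_E=32, LS_F=14) = 14; LS_B = 14−14 = 0
LF_A = min(LS_C=29, LS_D=34, LS_E=32, LS_F=14, LS_G=28, LS_H=40) = 14; LS_A = 14−11 = 3
Slack_D = LS_D − ES_D = 34 − 11 = 23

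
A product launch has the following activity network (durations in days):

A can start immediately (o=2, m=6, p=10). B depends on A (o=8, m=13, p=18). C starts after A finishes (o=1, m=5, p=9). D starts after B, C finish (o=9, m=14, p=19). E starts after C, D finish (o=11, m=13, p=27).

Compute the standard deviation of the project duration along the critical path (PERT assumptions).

te_A = (2 + 4·6 + 10)/6 = 36/6 = 6; σ²_A = ((10−2)/6)² = 1.778
te_B = (8 + 4·13 + 18)/6 = 78/6 = 13; σ²_B = ((18−8)/6)² = 2.778
te_C = (1 + 4·5 + 9)/6 = 30/6 = 5; σ²_C = ((9−1)/6)² = 1.778
te_D = (9 + 4·14 + 19)/6 = 84/6 = 14; σ²_D = ((19−9)/6)² = 2.778
te_E = (11 + 4·13 + 27)/6 = 90/6 = 15; σ²_E = ((27−11)/6)² = 7.111

Forward pass:
ES_A = 0; EF_A = 6
ES_B = 6; EF_B = 6+13 = 19
ES_C = 6; EF_C = 6+5 = 11
ES_D = max(EF_B=19, EF_C=11) = 19; EF_D = 19+14 = 33
ES_E = max(EF_C=11, EF_D=33) = 33; EF_E = 33+15 = 48
Expected project duration μ = 48 days. Critical path: A → B → D → E.

Variance along critical path = 1.778 + 2.778 + 2.778 + 7.111 = 14.444
σ = √14.444 = 3.801 days

3.80 days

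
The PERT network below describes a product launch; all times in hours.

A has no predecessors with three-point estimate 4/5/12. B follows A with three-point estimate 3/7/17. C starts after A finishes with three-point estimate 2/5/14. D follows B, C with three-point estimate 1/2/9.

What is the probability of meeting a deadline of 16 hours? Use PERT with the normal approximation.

0.369

te_A = (4 + 4·5 + 12)/6 = 36/6 = 6; σ²_A = ((12−4)/6)² = 1.778
te_B = (3 + 4·7 + 17)/6 = 48/6 = 8; σ²_B = ((17−3)/6)² = 5.444
te_C = (2 + 4·5 + 14)/6 = 36/6 = 6; σ²_C = ((14−2)/6)² = 4.000
te_D = (1 + 4·2 + 9)/6 = 18/6 = 3; σ²_D = ((9−1)/6)² = 1.778

Forward pass:
ES_A = 0; EF_A = 6
ES_B = 6; EF_B = 6+8 = 14
ES_C = 6; EF_C = 6+6 = 12
ES_D = max(EF_B=14, EF_C=12) = 14; EF_D = 14+3 = 17
Expected project duration μ = 17 hours. Critical path: A → B → D.

Variance along critical path = 1.778 + 5.444 + 1.778 = 9.000; σ = √9.000 = 3.000 hours.
Z = (16 − 17) / 3.000 = -0.333
P(T ≤ 16) = Φ(-0.333) ≈ 0.369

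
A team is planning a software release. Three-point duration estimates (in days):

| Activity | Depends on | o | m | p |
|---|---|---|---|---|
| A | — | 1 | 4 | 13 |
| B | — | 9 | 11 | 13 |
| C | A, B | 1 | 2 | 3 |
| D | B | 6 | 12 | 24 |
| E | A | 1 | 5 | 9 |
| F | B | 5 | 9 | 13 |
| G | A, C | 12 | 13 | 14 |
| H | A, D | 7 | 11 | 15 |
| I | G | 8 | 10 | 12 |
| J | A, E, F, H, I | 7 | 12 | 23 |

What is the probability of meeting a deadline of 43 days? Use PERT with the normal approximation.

0.018

te_A = (1 + 4·4 + 13)/6 = 30/6 = 5; σ²_A = ((13−1)/6)² = 4.000
te_B = (9 + 4·11 + 13)/6 = 66/6 = 11; σ²_B = ((13−9)/6)² = 0.444
te_C = (1 + 4·2 + 3)/6 = 12/6 = 2; σ²_C = ((3−1)/6)² = 0.111
te_D = (6 + 4·12 + 24)/6 = 78/6 = 13; σ²_D = ((24−6)/6)² = 9.000
te_E = (1 + 4·5 + 9)/6 = 30/6 = 5; σ²_E = ((9−1)/6)² = 1.778
te_F = (5 + 4·9 + 13)/6 = 54/6 = 9; σ²_F = ((13−5)/6)² = 1.778
te_G = (12 + 4·13 + 14)/6 = 78/6 = 13; σ²_G = ((14−12)/6)² = 0.111
te_H = (7 + 4·11 + 15)/6 = 66/6 = 11; σ²_H = ((15−7)/6)² = 1.778
te_I = (8 + 4·10 + 12)/6 = 60/6 = 10; σ²_I = ((12−8)/6)² = 0.444
te_J = (7 + 4·12 + 23)/6 = 78/6 = 13; σ²_J = ((23−7)/6)² = 7.111

Forward pass:
ES_A = 0; EF_A = 5
ES_B = 0; EF_B = 11
ES_C = max(EF_A=5, EF_B=11) = 11; EF_C = 11+2 = 13
ES_D = 11; EF_D = 11+13 = 24
ES_E = 5; EF_E = 5+5 = 10
ES_F = 11; EF_F = 11+9 = 20
ES_G = max(EF_A=5, EF_C=13) = 13; EF_G = 13+13 = 26
ES_H = max(EF_A=5, EF_D=24) = 24; EF_H = 24+11 = 35
ES_I = 26; EF_I = 26+10 = 36
ES_J = max(EF_A=5, EF_E=10, EF_F=20, EF_H=35, EF_I=36) = 36; EF_J = 36+13 = 49
Expected project duration μ = 49 days. Critical path: B → C → G → I → J.

Variance along critical path = 0.444 + 0.111 + 0.111 + 0.444 + 7.111 = 8.222; σ = √8.222 = 2.867 days.
Z = (43 − 49) / 2.867 = -2.092
P(T ≤ 43) = Φ(-2.092) ≈ 0.018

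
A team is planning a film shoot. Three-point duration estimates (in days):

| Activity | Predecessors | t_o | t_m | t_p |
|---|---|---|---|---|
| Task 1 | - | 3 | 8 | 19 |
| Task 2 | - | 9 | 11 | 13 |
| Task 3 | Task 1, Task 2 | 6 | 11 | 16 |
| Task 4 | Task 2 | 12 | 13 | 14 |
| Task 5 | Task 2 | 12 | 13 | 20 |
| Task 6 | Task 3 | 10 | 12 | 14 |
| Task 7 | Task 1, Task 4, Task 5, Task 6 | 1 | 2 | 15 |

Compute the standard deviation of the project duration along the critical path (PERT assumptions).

3.02 days

te_Task 1 = (3 + 4·8 + 19)/6 = 54/6 = 9; σ²_Task 1 = ((19−3)/6)² = 7.111
te_Task 2 = (9 + 4·11 + 13)/6 = 66/6 = 11; σ²_Task 2 = ((13−9)/6)² = 0.444
te_Task 3 = (6 + 4·11 + 16)/6 = 66/6 = 11; σ²_Task 3 = ((16−6)/6)² = 2.778
te_Task 4 = (12 + 4·13 + 14)/6 = 78/6 = 13; σ²_Task 4 = ((14−12)/6)² = 0.111
te_Task 5 = (12 + 4·13 + 20)/6 = 84/6 = 14; σ²_Task 5 = ((20−12)/6)² = 1.778
te_Task 6 = (10 + 4·12 + 14)/6 = 72/6 = 12; σ²_Task 6 = ((14−10)/6)² = 0.444
te_Task 7 = (1 + 4·2 + 15)/6 = 24/6 = 4; σ²_Task 7 = ((15−1)/6)² = 5.444

Forward pass:
ES_Task 1 = 0; EF_Task 1 = 9
ES_Task 2 = 0; EF_Task 2 = 11
ES_Task 3 = max(EF_Task 1=9, EF_Task 2=11) = 11; EF_Task 3 = 11+11 = 22
ES_Task 4 = 11; EF_Task 4 = 11+13 = 24
ES_Task 5 = 11; EF_Task 5 = 11+14 = 25
ES_Task 6 = 22; EF_Task 6 = 22+12 = 34
ES_Task 7 = max(EF_Task 1=9, EF_Task 4=24, EF_Task 5=25, EF_Task 6=34) = 34; EF_Task 7 = 34+4 = 38
Expected project duration μ = 38 days. Critical path: Task 2 → Task 3 → Task 6 → Task 7.

Variance along critical path = 0.444 + 2.778 + 0.444 + 5.444 = 9.111
σ = √9.111 = 3.018 days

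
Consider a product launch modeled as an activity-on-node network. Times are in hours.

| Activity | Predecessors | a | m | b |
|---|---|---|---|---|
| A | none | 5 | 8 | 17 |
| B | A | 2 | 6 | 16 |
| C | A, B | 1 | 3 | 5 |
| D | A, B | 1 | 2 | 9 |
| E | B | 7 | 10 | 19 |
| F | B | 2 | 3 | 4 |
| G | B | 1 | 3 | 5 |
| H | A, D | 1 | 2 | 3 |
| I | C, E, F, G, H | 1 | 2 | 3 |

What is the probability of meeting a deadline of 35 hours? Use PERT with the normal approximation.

0.948

te_A = (5 + 4·8 + 17)/6 = 54/6 = 9; σ²_A = ((17−5)/6)² = 4.000
te_B = (2 + 4·6 + 16)/6 = 42/6 = 7; σ²_B = ((16−2)/6)² = 5.444
te_C = (1 + 4·3 + 5)/6 = 18/6 = 3; σ²_C = ((5−1)/6)² = 0.444
te_D = (1 + 4·2 + 9)/6 = 18/6 = 3; σ²_D = ((9−1)/6)² = 1.778
te_E = (7 + 4·10 + 19)/6 = 66/6 = 11; σ²_E = ((19−7)/6)² = 4.000
te_F = (2 + 4·3 + 4)/6 = 18/6 = 3; σ²_F = ((4−2)/6)² = 0.111
te_G = (1 + 4·3 + 5)/6 = 18/6 = 3; σ²_G = ((5−1)/6)² = 0.444
te_H = (1 + 4·2 + 3)/6 = 12/6 = 2; σ²_H = ((3−1)/6)² = 0.111
te_I = (1 + 4·2 + 3)/6 = 12/6 = 2; σ²_I = ((3−1)/6)² = 0.111

Forward pass:
ES_A = 0; EF_A = 9
ES_B = 9; EF_B = 9+7 = 16
ES_C = max(EF_A=9, EF_B=16) = 16; EF_C = 16+3 = 19
ES_D = max(EF_A=9, EF_B=16) = 16; EF_D = 16+3 = 19
ES_E = 16; EF_E = 16+11 = 27
ES_F = 16; EF_F = 16+3 = 19
ES_G = 16; EF_G = 16+3 = 19
ES_H = max(EF_A=9, EF_D=19) = 19; EF_H = 19+2 = 21
ES_I = max(EF_C=19, EF_E=27, EF_F=19, EF_G=19, EF_H=21) = 27; EF_I = 27+2 = 29
Expected project duration μ = 29 hours. Critical path: A → B → E → I.

Variance along critical path = 4.000 + 5.444 + 4.000 + 0.111 = 13.556; σ = √13.556 = 3.682 hours.
Z = (35 − 29) / 3.682 = 1.630
P(T ≤ 35) = Φ(1.630) ≈ 0.948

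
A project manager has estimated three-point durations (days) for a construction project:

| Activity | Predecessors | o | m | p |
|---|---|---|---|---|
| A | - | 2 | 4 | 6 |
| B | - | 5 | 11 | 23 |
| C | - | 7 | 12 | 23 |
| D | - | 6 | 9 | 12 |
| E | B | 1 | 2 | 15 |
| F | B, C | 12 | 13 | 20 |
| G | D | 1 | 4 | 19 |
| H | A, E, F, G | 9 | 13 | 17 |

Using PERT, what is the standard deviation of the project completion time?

3.27 days

te_A = (2 + 4·4 + 6)/6 = 24/6 = 4; σ²_A = ((6−2)/6)² = 0.444
te_B = (5 + 4·11 + 23)/6 = 72/6 = 12; σ²_B = ((23−5)/6)² = 9.000
te_C = (7 + 4·12 + 23)/6 = 78/6 = 13; σ²_C = ((23−7)/6)² = 7.111
te_D = (6 + 4·9 + 12)/6 = 54/6 = 9; σ²_D = ((12−6)/6)² = 1.000
te_E = (1 + 4·2 + 15)/6 = 24/6 = 4; σ²_E = ((15−1)/6)² = 5.444
te_F = (12 + 4·13 + 20)/6 = 84/6 = 14; σ²_F = ((20−12)/6)² = 1.778
te_G = (1 + 4·4 + 19)/6 = 36/6 = 6; σ²_G = ((19−1)/6)² = 9.000
te_H = (9 + 4·13 + 17)/6 = 78/6 = 13; σ²_H = ((17−9)/6)² = 1.778

Forward pass:
ES_A = 0; EF_A = 4
ES_B = 0; EF_B = 12
ES_C = 0; EF_C = 13
ES_D = 0; EF_D = 9
ES_E = 12; EF_E = 12+4 = 16
ES_F = max(EF_B=12, EF_C=13) = 13; EF_F = 13+14 = 27
ES_G = 9; EF_G = 9+6 = 15
ES_H = max(EF_A=4, EF_E=16, EF_F=27, EF_G=15) = 27; EF_H = 27+13 = 40
Expected project duration μ = 40 days. Critical path: C → F → H.

Variance along critical path = 7.111 + 1.778 + 1.778 = 10.667
σ = √10.667 = 3.266 days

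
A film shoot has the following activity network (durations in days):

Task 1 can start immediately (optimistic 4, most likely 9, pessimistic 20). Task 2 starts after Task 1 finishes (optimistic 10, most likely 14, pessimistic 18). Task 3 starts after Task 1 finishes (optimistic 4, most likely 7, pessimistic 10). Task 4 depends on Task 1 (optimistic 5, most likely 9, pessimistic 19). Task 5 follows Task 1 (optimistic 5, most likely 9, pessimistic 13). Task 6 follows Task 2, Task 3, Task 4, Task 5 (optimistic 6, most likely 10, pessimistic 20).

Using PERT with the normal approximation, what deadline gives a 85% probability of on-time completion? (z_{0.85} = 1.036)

te_Task 1 = (4 + 4·9 + 20)/6 = 60/6 = 10; σ²_Task 1 = ((20−4)/6)² = 7.111
te_Task 2 = (10 + 4·14 + 18)/6 = 84/6 = 14; σ²_Task 2 = ((18−10)/6)² = 1.778
te_Task 3 = (4 + 4·7 + 10)/6 = 42/6 = 7; σ²_Task 3 = ((10−4)/6)² = 1.000
te_Task 4 = (5 + 4·9 + 19)/6 = 60/6 = 10; σ²_Task 4 = ((19−5)/6)² = 5.444
te_Task 5 = (5 + 4·9 + 13)/6 = 54/6 = 9; σ²_Task 5 = ((13−5)/6)² = 1.778
te_Task 6 = (6 + 4·10 + 20)/6 = 66/6 = 11; σ²_Task 6 = ((20−6)/6)² = 5.444

Forward pass:
ES_Task 1 = 0; EF_Task 1 = 10
ES_Task 2 = 10; EF_Task 2 = 10+14 = 24
ES_Task 3 = 10; EF_Task 3 = 10+7 = 17
ES_Task 4 = 10; EF_Task 4 = 10+10 = 20
ES_Task 5 = 10; EF_Task 5 = 10+9 = 19
ES_Task 6 = max(EF_Task 2=24, EF_Task 3=17, EF_Task 4=20, EF_Task 5=19) = 24; EF_Task 6 = 24+11 = 35
Expected project duration μ = 35 days. Critical path: Task 1 → Task 2 → Task 6.

Variance along critical path = 7.111 + 1.778 + 5.444 = 14.333; σ = 3.786 days.
D = μ + z·σ = 35 + 1.036·3.786 = 38.9 days

38.9 days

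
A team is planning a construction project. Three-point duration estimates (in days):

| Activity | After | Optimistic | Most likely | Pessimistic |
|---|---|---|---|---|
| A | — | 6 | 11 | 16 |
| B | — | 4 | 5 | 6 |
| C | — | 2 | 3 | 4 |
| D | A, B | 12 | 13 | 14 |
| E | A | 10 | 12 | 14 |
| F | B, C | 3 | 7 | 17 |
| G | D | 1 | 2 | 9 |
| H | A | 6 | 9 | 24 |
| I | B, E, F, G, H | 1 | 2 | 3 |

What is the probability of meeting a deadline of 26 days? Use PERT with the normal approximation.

0.085

te_A = (6 + 4·11 + 16)/6 = 66/6 = 11; σ²_A = ((16−6)/6)² = 2.778
te_B = (4 + 4·5 + 6)/6 = 30/6 = 5; σ²_B = ((6−4)/6)² = 0.111
te_C = (2 + 4·3 + 4)/6 = 18/6 = 3; σ²_C = ((4−2)/6)² = 0.111
te_D = (12 + 4·13 + 14)/6 = 78/6 = 13; σ²_D = ((14−12)/6)² = 0.111
te_E = (10 + 4·12 + 14)/6 = 72/6 = 12; σ²_E = ((14−10)/6)² = 0.444
te_F = (3 + 4·7 + 17)/6 = 48/6 = 8; σ²_F = ((17−3)/6)² = 5.444
te_G = (1 + 4·2 + 9)/6 = 18/6 = 3; σ²_G = ((9−1)/6)² = 1.778
te_H = (6 + 4·9 + 24)/6 = 66/6 = 11; σ²_H = ((24−6)/6)² = 9.000
te_I = (1 + 4·2 + 3)/6 = 12/6 = 2; σ²_I = ((3−1)/6)² = 0.111

Forward pass:
ES_A = 0; EF_A = 11
ES_B = 0; EF_B = 5
ES_C = 0; EF_C = 3
ES_D = max(EF_A=11, EF_B=5) = 11; EF_D = 11+13 = 24
ES_E = 11; EF_E = 11+12 = 23
ES_F = max(EF_B=5, EF_C=3) = 5; EF_F = 5+8 = 13
ES_G = 24; EF_G = 24+3 = 27
ES_H = 11; EF_H = 11+11 = 22
ES_I = max(EF_B=5, EF_E=23, EF_F=13, EF_G=27, EF_H=22) = 27; EF_I = 27+2 = 29
Expected project duration μ = 29 days. Critical path: A → D → G → I.

Variance along critical path = 2.778 + 0.111 + 1.778 + 0.111 = 4.778; σ = √4.778 = 2.186 days.
Z = (26 − 29) / 2.186 = -1.372
P(T ≤ 26) = Φ(-1.372) ≈ 0.085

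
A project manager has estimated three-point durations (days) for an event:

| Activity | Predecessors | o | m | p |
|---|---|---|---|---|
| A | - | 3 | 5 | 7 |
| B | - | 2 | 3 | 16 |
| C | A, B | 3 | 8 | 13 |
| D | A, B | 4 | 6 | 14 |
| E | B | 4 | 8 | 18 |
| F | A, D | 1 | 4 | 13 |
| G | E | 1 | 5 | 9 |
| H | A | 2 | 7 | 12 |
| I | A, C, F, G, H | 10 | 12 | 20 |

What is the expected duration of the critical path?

32 days

te_A = (3 + 4·5 + 7)/6 = 30/6 = 5
te_B = (2 + 4·3 + 16)/6 = 30/6 = 5
te_C = (3 + 4·8 + 13)/6 = 48/6 = 8
te_D = (4 + 4·6 + 14)/6 = 42/6 = 7
te_E = (4 + 4·8 + 18)/6 = 54/6 = 9
te_F = (1 + 4·4 + 13)/6 = 30/6 = 5
te_G = (1 + 4·5 + 9)/6 = 30/6 = 5
te_H = (2 + 4·7 + 12)/6 = 42/6 = 7
te_I = (10 + 4·12 + 20)/6 = 78/6 = 13

Forward pass:
ES_A = 0; EF_A = 5
ES_B = 0; EF_B = 5
ES_C = max(EF_A=5, EF_B=5) = 5; EF_C = 5+8 = 13
ES_D = max(EF_A=5, EF_B=5) = 5; EF_D = 5+7 = 12
ES_E = 5; EF_E = 5+9 = 14
ES_F = max(EF_A=5, EF_D=12) = 12; EF_F = 12+5 = 17
ES_G = 14; EF_G = 14+5 = 19
ES_H = 5; EF_H = 5+7 = 12
ES_I = max(EF_A=5, EF_C=13, EF_F=17, EF_G=19, EF_H=12) = 19; EF_I = 19+13 = 32
Expected project duration μ = 32 days. Critical path: B → E → G → I.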